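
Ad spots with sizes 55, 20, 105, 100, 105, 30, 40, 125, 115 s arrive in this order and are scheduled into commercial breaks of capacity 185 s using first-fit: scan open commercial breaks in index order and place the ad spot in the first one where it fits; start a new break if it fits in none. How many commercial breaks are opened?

  55 → break 1 (new)  [load 55/185]
  20 → break 1  [load 75/185]
  105 → break 1  [load 180/185]
  100 → break 2 (new)  [load 100/185]
  105 → break 3 (new)  [load 105/185]
  30 → break 2  [load 130/185]
  40 → break 2  [load 170/185]
  125 → break 4 (new)  [load 125/185]
  115 → break 5 (new)  [load 115/185]
5 commercial breaks opened.

5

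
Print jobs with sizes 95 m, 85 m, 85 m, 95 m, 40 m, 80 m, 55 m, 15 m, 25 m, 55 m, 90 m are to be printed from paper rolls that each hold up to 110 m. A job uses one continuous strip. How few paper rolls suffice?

Total = 95 + 95 + 90 + 85 + 85 + 80 + 55 + 55 + 40 + 25 + 15 = 720 m.
Lower bound: ⌈720/110⌉ = 7 paper rolls.
A packing using 8 paper rolls:
  roll 1: 95 + 15 = 110
  roll 2: 95 = 95
  roll 3: 90 = 90
  roll 4: 85 + 25 = 110
  roll 5: 85 = 85
  roll 6: 80 = 80
  roll 7: 55 + 55 = 110
  roll 8: 40 = 40
No arrangement into 7 paper rolls stays within capacity, so 8 is optimal.

8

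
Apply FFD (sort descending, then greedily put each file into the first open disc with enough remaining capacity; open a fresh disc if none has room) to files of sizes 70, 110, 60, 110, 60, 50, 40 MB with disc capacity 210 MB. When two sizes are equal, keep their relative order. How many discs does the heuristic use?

3

Sorted descending: 110, 110, 70, 60, 60, 50, 40.
  110 → disc 1 (new)  [load 110/210]
  110 → disc 2 (new)  [load 110/210]
  70 → disc 1  [load 180/210]
  60 → disc 2  [load 170/210]
  60 → disc 3 (new)  [load 60/210]
  50 → disc 3  [load 110/210]
  40 → disc 2  [load 210/210]
3 discs opened.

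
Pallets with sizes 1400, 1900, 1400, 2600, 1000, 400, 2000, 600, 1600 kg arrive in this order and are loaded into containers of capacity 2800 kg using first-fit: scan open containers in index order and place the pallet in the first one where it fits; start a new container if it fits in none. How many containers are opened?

  1400 → container 1 (new)  [load 1400/2800]
  1900 → container 2 (new)  [load 1900/2800]
  1400 → container 1  [load 2800/2800]
  2600 → container 3 (new)  [load 2600/2800]
  1000 → container 4 (new)  [load 1000/2800]
  400 → container 2  [load 2300/2800]
  2000 → container 5 (new)  [load 2000/2800]
  600 → container 4  [load 1600/2800]
  1600 → container 6 (new)  [load 1600/2800]
6 containers opened.

6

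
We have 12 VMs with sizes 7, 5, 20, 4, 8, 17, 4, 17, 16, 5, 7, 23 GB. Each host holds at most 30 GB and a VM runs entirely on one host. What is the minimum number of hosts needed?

Total = 23 + 20 + 17 + 17 + 16 + 8 + 7 + 7 + 5 + 5 + 4 + 4 = 133 GB.
Lower bound: ⌈133/30⌉ = 5 hosts.
A packing using 5 hosts:
  host 1: 23 + 7 = 30
  host 2: 20 + 8 = 28
  host 3: 17 + 7 + 5 = 29
  host 4: 17 + 5 + 4 + 4 = 30
  host 5: 16 = 16
This matches the lower bound, so 5 is optimal.

5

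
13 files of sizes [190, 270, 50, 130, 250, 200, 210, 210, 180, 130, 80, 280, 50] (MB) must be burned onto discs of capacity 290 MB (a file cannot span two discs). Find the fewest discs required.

9

Total = 280 + 270 + 250 + 210 + 210 + 200 + 190 + 180 + 130 + 130 + 80 + 50 + 50 = 2230 MB.
Lower bound: ⌈2230/290⌉ = 8 discs.
A packing using 9 discs:
  disc 1: 280 = 280
  disc 2: 270 = 270
  disc 3: 250 = 250
  disc 4: 210 + 80 = 290
  disc 5: 210 + 50 = 260
  disc 6: 200 + 50 = 250
  disc 7: 190 = 190
  disc 8: 180 = 180
  disc 9: 130 + 130 = 260
No arrangement into 8 discs stays within capacity, so 9 is optimal.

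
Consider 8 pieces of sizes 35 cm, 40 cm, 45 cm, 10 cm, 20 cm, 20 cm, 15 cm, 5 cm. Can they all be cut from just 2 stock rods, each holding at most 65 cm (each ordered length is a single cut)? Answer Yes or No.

No

Total = 190 cm; ⌈190/65⌉ = 3.
At least 3 stock rods are required, but only 2 are allowed.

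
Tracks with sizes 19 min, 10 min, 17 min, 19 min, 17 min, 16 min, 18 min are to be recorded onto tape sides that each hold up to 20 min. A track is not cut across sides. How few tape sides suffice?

Total = 19 + 19 + 18 + 17 + 17 + 16 + 10 = 116 min.
Lower bound: ⌈116/20⌉ = 6 tape sides.
A packing using 7 tape sides:
  side 1: 19 = 19
  side 2: 19 = 19
  side 3: 18 = 18
  side 4: 17 = 17
  side 5: 17 = 17
  side 6: 16 = 16
  side 7: 10 = 10
No arrangement into 6 tape sides stays within capacity, so 7 is optimal.

7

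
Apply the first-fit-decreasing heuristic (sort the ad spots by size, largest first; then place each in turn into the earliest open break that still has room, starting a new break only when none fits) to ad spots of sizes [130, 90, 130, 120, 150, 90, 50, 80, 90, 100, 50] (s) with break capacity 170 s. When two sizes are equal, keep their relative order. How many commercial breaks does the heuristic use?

Sorted descending: 150, 130, 130, 120, 100, 90, 90, 90, 80, 50, 50.
  150 → break 1 (new)  [load 150/170]
  130 → break 2 (new)  [load 130/170]
  130 → break 3 (new)  [load 130/170]
  120 → break 4 (new)  [load 120/170]
  100 → break 5 (new)  [load 100/170]
  90 → break 6 (new)  [load 90/170]
  90 → break 7 (new)  [load 90/170]
  90 → break 8 (new)  [load 90/170]
  80 → break 6  [load 170/170]
  50 → break 4  [load 170/170]
  50 → break 5  [load 150/170]
8 commercial breaks opened.

8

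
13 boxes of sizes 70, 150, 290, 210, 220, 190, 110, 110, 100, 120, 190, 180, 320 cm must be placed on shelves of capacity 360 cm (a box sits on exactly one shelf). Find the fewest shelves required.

7

Total = 320 + 290 + 220 + 210 + 190 + 190 + 180 + 150 + 120 + 110 + 110 + 100 + 70 = 2260 cm.
Lower bound: ⌈2260/360⌉ = 7 shelves.
A packing using 7 shelves:
  shelf 1: 320 = 320
  shelf 2: 290 + 70 = 360
  shelf 3: 220 + 120 = 340
  shelf 4: 210 + 150 = 360
  shelf 5: 190 + 110 = 300
  shelf 6: 190 + 110 = 300
  shelf 7: 180 + 100 = 280
This matches the lower bound, so 7 is optimal.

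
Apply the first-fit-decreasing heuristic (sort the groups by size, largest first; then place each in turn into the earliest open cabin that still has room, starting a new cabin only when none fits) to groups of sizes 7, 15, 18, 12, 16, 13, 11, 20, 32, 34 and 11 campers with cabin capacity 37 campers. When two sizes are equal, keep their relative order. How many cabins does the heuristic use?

6

Sorted descending: 34, 32, 20, 18, 16, 15, 13, 12, 11, 11, 7.
  34 → cabin 1 (new)  [load 34/37]
  32 → cabin 2 (new)  [load 32/37]
  20 → cabin 3 (new)  [load 20/37]
  18 → cabin 4 (new)  [load 18/37]
  16 → cabin 3  [load 36/37]
  15 → cabin 4  [load 33/37]
  13 → cabin 5 (new)  [load 13/37]
  12 → cabin 5  [load 25/37]
  11 → cabin 5  [load 36/37]
  11 → cabin 6 (new)  [load 11/37]
  7 → cabin 6  [load 18/37]
6 cabins opened.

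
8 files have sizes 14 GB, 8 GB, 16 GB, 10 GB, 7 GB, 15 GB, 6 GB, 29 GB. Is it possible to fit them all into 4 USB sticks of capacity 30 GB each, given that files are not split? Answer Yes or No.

Yes

A valid assignment using 4 USB sticks:
  USB stick 1: 29 = 29
  USB stick 2: 16 + 14 = 30
  USB stick 3: 15 + 10 = 25
  USB stick 4: 8 + 7 + 6 = 21
Every load is within 30 GB, so 4 USB sticks suffice.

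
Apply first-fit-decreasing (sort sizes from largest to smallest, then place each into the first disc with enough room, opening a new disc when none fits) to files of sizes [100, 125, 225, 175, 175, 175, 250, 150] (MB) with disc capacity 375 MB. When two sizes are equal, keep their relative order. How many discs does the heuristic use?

4

Sorted descending: 250, 225, 175, 175, 175, 150, 125, 100.
  250 → disc 1 (new)  [load 250/375]
  225 → disc 2 (new)  [load 225/375]
  175 → disc 3 (new)  [load 175/375]
  175 → disc 3  [load 350/375]
  175 → disc 4 (new)  [load 175/375]
  150 → disc 2  [load 375/375]
  125 → disc 1  [load 375/375]
  100 → disc 4  [load 275/375]
4 discs opened.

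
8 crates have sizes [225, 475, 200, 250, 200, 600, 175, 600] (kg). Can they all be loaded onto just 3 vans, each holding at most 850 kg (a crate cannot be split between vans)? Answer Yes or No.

No

Total = 2725 kg; ⌈2725/850⌉ = 4.
At least 4 vans are required, but only 3 are allowed.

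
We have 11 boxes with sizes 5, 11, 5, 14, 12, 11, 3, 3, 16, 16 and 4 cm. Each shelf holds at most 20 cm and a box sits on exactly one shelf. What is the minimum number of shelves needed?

6

Total = 16 + 16 + 14 + 12 + 11 + 11 + 5 + 5 + 4 + 3 + 3 = 100 cm.
Lower bound: ⌈100/20⌉ = 5 shelves.
Also, 6 boxes each exceed 10 cm, and no two of those can share a shelf, so at least 6 shelves are needed.
A packing using 6 shelves:
  shelf 1: 16 + 4 = 20
  shelf 2: 16 + 3 = 19
  shelf 3: 14 + 5 = 19
  shelf 4: 12 + 5 + 3 = 20
  shelf 5: 11 = 11
  shelf 6: 11 = 11
This matches the lower bound, so 6 is optimal.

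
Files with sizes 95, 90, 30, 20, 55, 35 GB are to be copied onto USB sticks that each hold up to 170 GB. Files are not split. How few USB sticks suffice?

2

Total = 95 + 90 + 55 + 35 + 30 + 20 = 325 GB.
Lower bound: ⌈325/170⌉ = 2 USB sticks.
A packing using 2 USB sticks:
  USB stick 1: 95 + 55 + 20 = 170
  USB stick 2: 90 + 35 + 30 = 155
This matches the lower bound, so 2 is optimal.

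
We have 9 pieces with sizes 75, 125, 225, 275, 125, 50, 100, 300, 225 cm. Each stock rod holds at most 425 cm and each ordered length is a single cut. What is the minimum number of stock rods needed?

4

Total = 300 + 275 + 225 + 225 + 125 + 125 + 100 + 75 + 50 = 1500 cm.
Lower bound: ⌈1500/425⌉ = 4 stock rods.
A packing using 4 stock rods:
  stock rod 1: 300 + 125 = 425
  stock rod 2: 275 + 125 = 400
  stock rod 3: 225 + 100 + 75 = 400
  stock rod 4: 225 + 50 = 275
This matches the lower bound, so 4 is optimal.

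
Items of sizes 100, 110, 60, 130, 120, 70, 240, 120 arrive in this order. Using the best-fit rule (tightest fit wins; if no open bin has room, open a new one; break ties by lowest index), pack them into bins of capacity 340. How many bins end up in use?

4

  100 → bin 1 (new)  [load 100/340]
  110 → bin 1  [load 210/340]
  60 → bin 1  [load 270/340]
  130 → bin 2 (new)  [load 130/340]
  120 → bin 2  [load 250/340]
  70 → bin 1  [load 340/340]
  240 → bin 3 (new)  [load 240/340]
  120 → bin 4 (new)  [load 120/340]
4 bins opened.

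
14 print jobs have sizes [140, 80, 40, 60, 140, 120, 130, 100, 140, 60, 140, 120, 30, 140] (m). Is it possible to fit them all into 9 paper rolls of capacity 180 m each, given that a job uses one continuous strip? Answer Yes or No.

Yes

A valid assignment using 9 paper rolls:
  roll 1: 140 + 40 = 180
  roll 2: 140 + 30 = 170
  roll 3: 140 = 140
  roll 4: 140 = 140
  roll 5: 140 = 140
  roll 6: 130 = 130
  roll 7: 120 + 60 = 180
  roll 8: 120 + 60 = 180
  roll 9: 100 + 80 = 180
Every load is within 180 m, so 9 paper rolls suffice.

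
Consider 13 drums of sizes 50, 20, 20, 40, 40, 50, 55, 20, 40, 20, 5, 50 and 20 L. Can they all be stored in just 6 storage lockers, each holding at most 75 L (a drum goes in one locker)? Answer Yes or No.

No

Total = 430 L; ⌈430/75⌉ = 6.
7 drums each exceed half the capacity and cannot share a locker, forcing at least 7 storage lockers.
At least 7 storage lockers are required, but only 6 are allowed.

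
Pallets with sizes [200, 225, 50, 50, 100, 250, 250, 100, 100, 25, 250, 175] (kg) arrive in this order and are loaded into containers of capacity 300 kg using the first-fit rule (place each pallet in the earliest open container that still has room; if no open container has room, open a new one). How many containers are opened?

7

  200 → container 1 (new)  [load 200/300]
  225 → container 2 (new)  [load 225/300]
  50 → container 1  [load 250/300]
  50 → container 1  [load 300/300]
  100 → container 3 (new)  [load 100/300]
  250 → container 4 (new)  [load 250/300]
  250 → container 5 (new)  [load 250/300]
  100 → container 3  [load 200/300]
  100 → container 3  [load 300/300]
  25 → container 2  [load 250/300]
  250 → container 6 (new)  [load 250/300]
  175 → container 7 (new)  [load 175/300]
7 containers opened.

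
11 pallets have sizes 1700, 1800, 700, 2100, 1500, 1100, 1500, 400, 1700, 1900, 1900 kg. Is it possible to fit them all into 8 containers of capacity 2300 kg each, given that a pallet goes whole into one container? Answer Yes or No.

Total = 16300 kg; ⌈16300/2300⌉ = 8.
The bound of 8 does not rule out 8, but exhaustive search shows no assignment into 8 containers of capacity 2300 kg exists — the minimum is 9.

No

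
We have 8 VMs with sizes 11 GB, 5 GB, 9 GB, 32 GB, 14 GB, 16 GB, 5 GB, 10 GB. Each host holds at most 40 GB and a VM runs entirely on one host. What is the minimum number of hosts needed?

Total = 32 + 16 + 14 + 11 + 10 + 9 + 5 + 5 = 102 GB.
Lower bound: ⌈102/40⌉ = 3 hosts.
A packing using 3 hosts:
  host 1: 32 + 5 = 37
  host 2: 16 + 14 + 10 = 40
  host 3: 11 + 9 + 5 = 25
This matches the lower bound, so 3 is optimal.

3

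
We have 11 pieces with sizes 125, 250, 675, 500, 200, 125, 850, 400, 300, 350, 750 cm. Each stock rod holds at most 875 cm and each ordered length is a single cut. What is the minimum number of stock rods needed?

Total = 850 + 750 + 675 + 500 + 400 + 350 + 300 + 250 + 200 + 125 + 125 = 4525 cm.
Lower bound: ⌈4525/875⌉ = 6 stock rods.
A packing using 6 stock rods:
  stock rod 1: 850 = 850
  stock rod 2: 750 + 125 = 875
  stock rod 3: 675 + 200 = 875
  stock rod 4: 500 + 350 = 850
  stock rod 5: 400 + 300 + 125 = 825
  stock rod 6: 250 = 250
This matches the lower bound, so 6 is optimal.

6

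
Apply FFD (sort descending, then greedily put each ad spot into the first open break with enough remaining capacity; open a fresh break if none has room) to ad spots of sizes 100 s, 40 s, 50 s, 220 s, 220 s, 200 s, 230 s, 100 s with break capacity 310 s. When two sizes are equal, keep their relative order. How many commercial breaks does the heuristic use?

Sorted descending: 230, 220, 220, 200, 100, 100, 50, 40.
  230 → break 1 (new)  [load 230/310]
  220 → break 2 (new)  [load 220/310]
  220 → break 3 (new)  [load 220/310]
  200 → break 4 (new)  [load 200/310]
  100 → break 4  [load 300/310]
  100 → break 5 (new)  [load 100/310]
  50 → break 1  [load 280/310]
  40 → break 2  [load 260/310]
5 commercial breaks opened.

5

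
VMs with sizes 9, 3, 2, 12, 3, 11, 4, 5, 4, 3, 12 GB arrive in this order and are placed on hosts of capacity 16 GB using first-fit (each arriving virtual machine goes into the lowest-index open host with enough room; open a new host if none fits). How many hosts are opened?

5

  9 → host 1 (new)  [load 9/16]
  3 → host 1  [load 12/16]
  2 → host 1  [load 14/16]
  12 → host 2 (new)  [load 12/16]
  3 → host 2  [load 15/16]
  11 → host 3 (new)  [load 11/16]
  4 → host 3  [load 15/16]
  5 → host 4 (new)  [load 5/16]
  4 → host 4  [load 9/16]
  3 → host 4  [load 12/16]
  12 → host 5 (new)  [load 12/16]
5 hosts opened.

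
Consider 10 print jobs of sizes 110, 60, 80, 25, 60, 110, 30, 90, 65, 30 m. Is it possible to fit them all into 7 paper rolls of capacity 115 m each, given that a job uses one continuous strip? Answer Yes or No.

A valid assignment using 7 paper rolls:
  roll 1: 110 = 110
  roll 2: 110 = 110
  roll 3: 90 + 25 = 115
  roll 4: 80 + 30 = 110
  roll 5: 65 + 30 = 95
  roll 6: 60 = 60
  roll 7: 60 = 60
Every load is within 115 m, so 7 paper rolls suffice.

Yes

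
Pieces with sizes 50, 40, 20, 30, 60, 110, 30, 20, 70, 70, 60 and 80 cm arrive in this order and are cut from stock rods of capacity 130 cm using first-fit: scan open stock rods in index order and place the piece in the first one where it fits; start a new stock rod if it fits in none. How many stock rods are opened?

6

  50 → stock rod 1 (new)  [load 50/130]
  40 → stock rod 1  [load 90/130]
  20 → stock rod 1  [load 110/130]
  30 → stock rod 2 (new)  [load 30/130]
  60 → stock rod 2  [load 90/130]
  110 → stock rod 3 (new)  [load 110/130]
  30 → stock rod 2  [load 120/130]
  20 → stock rod 1  [load 130/130]
  70 → stock rod 4 (new)  [load 70/130]
  70 → stock rod 5 (new)  [load 70/130]
  60 → stock rod 4  [load 130/130]
  80 → stock rod 6 (new)  [load 80/130]
6 stock rods opened.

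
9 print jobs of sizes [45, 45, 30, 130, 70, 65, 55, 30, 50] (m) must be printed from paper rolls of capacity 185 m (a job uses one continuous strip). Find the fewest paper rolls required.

Total = 130 + 70 + 65 + 55 + 50 + 45 + 45 + 30 + 30 = 520 m.
Lower bound: ⌈520/185⌉ = 3 paper rolls.
A packing using 3 paper rolls:
  roll 1: 130 + 55 = 185
  roll 2: 70 + 65 + 50 = 185
  roll 3: 45 + 45 + 30 + 30 = 150
This matches the lower bound, so 3 is optimal.

3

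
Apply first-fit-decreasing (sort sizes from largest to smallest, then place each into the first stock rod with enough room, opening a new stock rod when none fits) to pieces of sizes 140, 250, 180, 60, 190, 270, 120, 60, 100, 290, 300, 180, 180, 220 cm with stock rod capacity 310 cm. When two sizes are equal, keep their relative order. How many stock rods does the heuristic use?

Sorted descending: 300, 290, 270, 250, 220, 190, 180, 180, 180, 140, 120, 100, 60, 60.
  300 → stock rod 1 (new)  [load 300/310]
  290 → stock rod 2 (new)  [load 290/310]
  270 → stock rod 3 (new)  [load 270/310]
  250 → stock rod 4 (new)  [load 250/310]
  220 → stock rod 5 (new)  [load 220/310]
  190 → stock rod 6 (new)  [load 190/310]
  180 → stock rod 7 (new)  [load 180/310]
  180 → stock rod 8 (new)  [load 180/310]
  180 → stock rod 9 (new)  [load 180/310]
  140 → stock rod 10 (new)  [load 140/310]
  120 → stock rod 6  [load 310/310]
  100 → stock rod 7  [load 280/310]
  60 → stock rod 4  [load 310/310]
  60 → stock rod 5  [load 280/310]
10 stock rods opened.

10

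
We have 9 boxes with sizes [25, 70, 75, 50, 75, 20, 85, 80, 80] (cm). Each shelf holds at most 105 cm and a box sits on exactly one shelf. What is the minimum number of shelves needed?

7

Total = 85 + 80 + 80 + 75 + 75 + 70 + 50 + 25 + 20 = 560 cm.
Lower bound: ⌈560/105⌉ = 6 shelves.
A packing using 7 shelves:
  shelf 1: 85 + 20 = 105
  shelf 2: 80 + 25 = 105
  shelf 3: 80 = 80
  shelf 4: 75 = 75
  shelf 5: 75 = 75
  shelf 6: 70 = 70
  shelf 7: 50 = 50
No arrangement into 6 shelves stays within capacity, so 7 is optimal.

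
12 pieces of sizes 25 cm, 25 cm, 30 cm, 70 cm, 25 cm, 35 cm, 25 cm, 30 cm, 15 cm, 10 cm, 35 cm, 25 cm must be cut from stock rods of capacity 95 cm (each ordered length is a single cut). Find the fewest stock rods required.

Total = 70 + 35 + 35 + 30 + 30 + 25 + 25 + 25 + 25 + 25 + 15 + 10 = 350 cm.
Lower bound: ⌈350/95⌉ = 4 stock rods.
A packing using 4 stock rods:
  stock rod 1: 70 + 25 = 95
  stock rod 2: 35 + 35 + 25 = 95
  stock rod 3: 30 + 30 + 25 + 10 = 95
  stock rod 4: 25 + 25 + 15 = 65
This matches the lower bound, so 4 is optimal.

4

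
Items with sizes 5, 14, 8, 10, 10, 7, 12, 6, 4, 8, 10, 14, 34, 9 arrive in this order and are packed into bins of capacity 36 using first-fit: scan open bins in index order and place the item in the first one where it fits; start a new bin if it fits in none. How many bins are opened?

5

  5 → bin 1 (new)  [load 5/36]
  14 → bin 1  [load 19/36]
  8 → bin 1  [load 27/36]
  10 → bin 2 (new)  [load 10/36]
  10 → bin 2  [load 20/36]
  7 → bin 1  [load 34/36]
  12 → bin 2  [load 32/36]
  6 → bin 3 (new)  [load 6/36]
  4 → bin 2  [load 36/36]
  8 → bin 3  [load 14/36]
  10 → bin 3  [load 24/36]
  14 → bin 4 (new)  [load 14/36]
  34 → bin 5 (new)  [load 34/36]
  9 → bin 3  [load 33/36]
5 bins opened.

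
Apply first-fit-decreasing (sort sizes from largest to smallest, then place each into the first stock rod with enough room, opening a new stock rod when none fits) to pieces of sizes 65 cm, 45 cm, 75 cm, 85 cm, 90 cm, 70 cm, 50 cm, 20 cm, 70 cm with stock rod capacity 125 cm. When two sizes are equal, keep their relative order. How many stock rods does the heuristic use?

Sorted descending: 90, 85, 75, 70, 70, 65, 50, 45, 20.
  90 → stock rod 1 (new)  [load 90/125]
  85 → stock rod 2 (new)  [load 85/125]
  75 → stock rod 3 (new)  [load 75/125]
  70 → stock rod 4 (new)  [load 70/125]
  70 → stock rod 5 (new)  [load 70/125]
  65 → stock rod 6 (new)  [load 65/125]
  50 → stock rod 3  [load 125/125]
  45 → stock rod 4  [load 115/125]
  20 → stock rod 1  [load 110/125]
6 stock rods opened.

6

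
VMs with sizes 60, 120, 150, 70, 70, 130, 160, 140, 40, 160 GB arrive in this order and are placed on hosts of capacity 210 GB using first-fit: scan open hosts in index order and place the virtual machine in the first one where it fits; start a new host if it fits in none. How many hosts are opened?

  60 → host 1 (new)  [load 60/210]
  120 → host 1  [load 180/210]
  150 → host 2 (new)  [load 150/210]
  70 → host 3 (new)  [load 70/210]
  70 → host 3  [load 140/210]
  130 → host 4 (new)  [load 130/210]
  160 → host 5 (new)  [load 160/210]
  140 → host 6 (new)  [load 140/210]
  40 → host 2  [load 190/210]
  160 → host 7 (new)  [load 160/210]
7 hosts opened.

7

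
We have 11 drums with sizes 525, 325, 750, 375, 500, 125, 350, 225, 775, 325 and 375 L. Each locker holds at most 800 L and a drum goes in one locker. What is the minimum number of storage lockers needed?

Total = 775 + 750 + 525 + 500 + 375 + 375 + 350 + 325 + 325 + 225 + 125 = 4650 L.
Lower bound: ⌈4650/800⌉ = 6 storage lockers.
A packing using 7 storage lockers:
  locker 1: 775 = 775
  locker 2: 750 = 750
  locker 3: 525 + 225 = 750
  locker 4: 500 + 125 = 625
  locker 5: 375 + 375 = 750
  locker 6: 350 + 325 = 675
  locker 7: 325 = 325
No arrangement into 6 storage lockers stays within capacity, so 7 is optimal.

7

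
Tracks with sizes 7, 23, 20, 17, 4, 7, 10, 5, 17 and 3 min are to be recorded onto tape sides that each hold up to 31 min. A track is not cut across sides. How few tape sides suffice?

4

Total = 23 + 20 + 17 + 17 + 10 + 7 + 7 + 5 + 4 + 3 = 113 min.
Lower bound: ⌈113/31⌉ = 4 tape sides.
A packing using 4 tape sides:
  side 1: 23 + 7 = 30
  side 2: 20 + 10 = 30
  side 3: 17 + 7 + 5 = 29
  side 4: 17 + 4 + 3 = 24
This matches the lower bound, so 4 is optimal.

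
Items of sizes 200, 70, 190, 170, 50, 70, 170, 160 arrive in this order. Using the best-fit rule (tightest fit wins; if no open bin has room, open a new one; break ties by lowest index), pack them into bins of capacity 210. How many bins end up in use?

6

  200 → bin 1 (new)  [load 200/210]
  70 → bin 2 (new)  [load 70/210]
  190 → bin 3 (new)  [load 190/210]
  170 → bin 4 (new)  [load 170/210]
  50 → bin 2  [load 120/210]
  70 → bin 2  [load 190/210]
  170 → bin 5 (new)  [load 170/210]
  160 → bin 6 (new)  [load 160/210]
6 bins opened.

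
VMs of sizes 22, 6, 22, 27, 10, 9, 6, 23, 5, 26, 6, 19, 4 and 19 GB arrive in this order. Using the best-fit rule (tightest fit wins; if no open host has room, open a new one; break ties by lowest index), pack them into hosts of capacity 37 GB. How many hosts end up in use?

  22 → host 1 (new)  [load 22/37]
  6 → host 1  [load 28/37]
  22 → host 2 (new)  [load 22/37]
  27 → host 3 (new)  [load 27/37]
  10 → host 3  [load 37/37]
  9 → host 1  [load 37/37]
  6 → host 2  [load 28/37]
  23 → host 4 (new)  [load 23/37]
  5 → host 2  [load 33/37]
  26 → host 5 (new)  [load 26/37]
  6 → host 5  [load 32/37]
  19 → host 6 (new)  [load 19/37]
  4 → host 2  [load 37/37]
  19 → host 7 (new)  [load 19/37]
7 hosts opened.

7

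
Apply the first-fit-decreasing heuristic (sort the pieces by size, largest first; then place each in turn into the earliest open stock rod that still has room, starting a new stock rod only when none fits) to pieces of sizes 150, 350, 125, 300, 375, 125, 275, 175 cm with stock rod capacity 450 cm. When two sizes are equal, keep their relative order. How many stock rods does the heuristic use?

Sorted descending: 375, 350, 300, 275, 175, 150, 125, 125.
  375 → stock rod 1 (new)  [load 375/450]
  350 → stock rod 2 (new)  [load 350/450]
  300 → stock rod 3 (new)  [load 300/450]
  275 → stock rod 4 (new)  [load 275/450]
  175 → stock rod 4  [load 450/450]
  150 → stock rod 3  [load 450/450]
  125 → stock rod 5 (new)  [load 125/450]
  125 → stock rod 5  [load 250/450]
5 stock rods opened.

5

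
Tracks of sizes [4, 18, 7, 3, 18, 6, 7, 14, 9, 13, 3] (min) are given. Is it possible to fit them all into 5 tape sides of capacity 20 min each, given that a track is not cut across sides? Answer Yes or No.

No

Total = 102 min; ⌈102/20⌉ = 6.
At least 6 tape sides are required, but only 5 are allowed.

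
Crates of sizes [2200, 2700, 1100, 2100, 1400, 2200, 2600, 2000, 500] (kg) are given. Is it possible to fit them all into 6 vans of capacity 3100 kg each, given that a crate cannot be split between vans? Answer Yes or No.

No

Total = 16800 kg; ⌈16800/3100⌉ = 6.
The bound of 6 does not rule out 6, but exhaustive search shows no assignment into 6 vans of capacity 3100 kg exists — the minimum is 7.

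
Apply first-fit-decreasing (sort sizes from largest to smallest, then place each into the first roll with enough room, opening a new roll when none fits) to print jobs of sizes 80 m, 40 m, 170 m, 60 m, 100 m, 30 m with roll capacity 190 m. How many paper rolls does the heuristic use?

3

Sorted descending: 170, 100, 80, 60, 40, 30.
  170 → roll 1 (new)  [load 170/190]
  100 → roll 2 (new)  [load 100/190]
  80 → roll 2  [load 180/190]
  60 → roll 3 (new)  [load 60/190]
  40 → roll 3  [load 100/190]
  30 → roll 3  [load 130/190]
3 paper rolls opened.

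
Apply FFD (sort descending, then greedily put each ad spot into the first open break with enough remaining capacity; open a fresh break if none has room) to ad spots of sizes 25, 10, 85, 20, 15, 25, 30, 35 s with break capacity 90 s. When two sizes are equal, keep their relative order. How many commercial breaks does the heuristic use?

3

Sorted descending: 85, 35, 30, 25, 25, 20, 15, 10.
  85 → break 1 (new)  [load 85/90]
  35 → break 2 (new)  [load 35/90]
  30 → break 2  [load 65/90]
  25 → break 2  [load 90/90]
  25 → break 3 (new)  [load 25/90]
  20 → break 3  [load 45/90]
  15 → break 3  [load 60/90]
  10 → break 3  [load 70/90]
3 commercial breaks opened.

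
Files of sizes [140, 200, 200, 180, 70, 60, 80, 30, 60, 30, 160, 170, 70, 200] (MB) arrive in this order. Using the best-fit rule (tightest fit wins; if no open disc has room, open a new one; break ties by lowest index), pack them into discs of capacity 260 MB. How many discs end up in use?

  140 → disc 1 (new)  [load 140/260]
  200 → disc 2 (new)  [load 200/260]
  200 → disc 3 (new)  [load 200/260]
  180 → disc 4 (new)  [load 180/260]
  70 → disc 4  [load 250/260]
  60 → disc 2  [load 260/260]
  80 → disc 1  [load 220/260]
  30 → disc 1  [load 250/260]
  60 → disc 3  [load 260/260]
  30 → disc 5 (new)  [load 30/260]
  160 → disc 5  [load 190/260]
  170 → disc 6 (new)  [load 170/260]
  70 → disc 5  [load 260/260]
  200 → disc 7 (new)  [load 200/260]
7 discs opened.

7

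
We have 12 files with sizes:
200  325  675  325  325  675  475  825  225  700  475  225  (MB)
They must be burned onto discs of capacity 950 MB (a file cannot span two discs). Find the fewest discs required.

7

Total = 825 + 700 + 675 + 675 + 475 + 475 + 325 + 325 + 325 + 225 + 225 + 200 = 5450 MB.
Lower bound: ⌈5450/950⌉ = 6 discs.
A packing using 7 discs:
  disc 1: 825 = 825
  disc 2: 700 + 225 = 925
  disc 3: 675 + 225 = 900
  disc 4: 675 + 200 = 875
  disc 5: 475 + 475 = 950
  disc 6: 325 + 325 = 650
  disc 7: 325 = 325
No arrangement into 6 discs stays within capacity, so 7 is optimal.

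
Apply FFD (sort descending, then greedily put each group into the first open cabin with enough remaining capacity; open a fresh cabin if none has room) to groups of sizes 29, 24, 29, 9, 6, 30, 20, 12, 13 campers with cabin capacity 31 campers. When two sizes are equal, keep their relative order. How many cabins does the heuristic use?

Sorted descending: 30, 29, 29, 24, 20, 13, 12, 9, 6.
  30 → cabin 1 (new)  [load 30/31]
  29 → cabin 2 (new)  [load 29/31]
  29 → cabin 3 (new)  [load 29/31]
  24 → cabin 4 (new)  [load 24/31]
  20 → cabin 5 (new)  [load 20/31]
  13 → cabin 6 (new)  [load 13/31]
  12 → cabin 6  [load 25/31]
  9 → cabin 5  [load 29/31]
  6 → cabin 4  [load 30/31]
6 cabins opened.

6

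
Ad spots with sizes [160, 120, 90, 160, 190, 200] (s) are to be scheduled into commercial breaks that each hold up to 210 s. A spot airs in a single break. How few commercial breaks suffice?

Total = 200 + 190 + 160 + 160 + 120 + 90 = 920 s.
Lower bound: ⌈920/210⌉ = 5 commercial breaks.
A packing using 5 commercial breaks:
  break 1: 200 = 200
  break 2: 190 = 190
  break 3: 160 = 160
  break 4: 160 = 160
  break 5: 120 + 90 = 210
This matches the lower bound, so 5 is optimal.

5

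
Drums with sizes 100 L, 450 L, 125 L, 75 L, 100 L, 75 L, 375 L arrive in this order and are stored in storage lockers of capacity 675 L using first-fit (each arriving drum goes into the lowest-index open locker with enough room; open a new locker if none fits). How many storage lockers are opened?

  100 → locker 1 (new)  [load 100/675]
  450 → locker 1  [load 550/675]
  125 → locker 1  [load 675/675]
  75 → locker 2 (new)  [load 75/675]
  100 → locker 2  [load 175/675]
  75 → locker 2  [load 250/675]
  375 → locker 2  [load 625/675]
2 storage lockers opened.

2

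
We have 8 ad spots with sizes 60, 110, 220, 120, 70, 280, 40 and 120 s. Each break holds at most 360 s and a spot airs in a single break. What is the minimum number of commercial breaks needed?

3

Total = 280 + 220 + 120 + 120 + 110 + 70 + 60 + 40 = 1020 s.
Lower bound: ⌈1020/360⌉ = 3 commercial breaks.
A packing using 3 commercial breaks:
  break 1: 280 + 70 = 350
  break 2: 220 + 120 = 340
  break 3: 120 + 110 + 60 + 40 = 330
This matches the lower bound, so 3 is optimal.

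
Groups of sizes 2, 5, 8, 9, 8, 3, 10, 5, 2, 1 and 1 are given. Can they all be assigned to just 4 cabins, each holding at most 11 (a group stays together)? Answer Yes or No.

Total = 54; ⌈54/11⌉ = 5.
At least 5 cabins are required, but only 4 are allowed.

No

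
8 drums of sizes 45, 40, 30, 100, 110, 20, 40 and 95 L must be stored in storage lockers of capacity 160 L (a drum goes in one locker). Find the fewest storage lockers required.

4

Total = 110 + 100 + 95 + 45 + 40 + 40 + 30 + 20 = 480 L.
Lower bound: ⌈480/160⌉ = 3 storage lockers.
A packing using 4 storage lockers:
  locker 1: 110 + 45 = 155
  locker 2: 100 + 40 + 20 = 160
  locker 3: 95 + 40 = 135
  locker 4: 30 = 30
No arrangement into 3 storage lockers stays within capacity, so 4 is optimal.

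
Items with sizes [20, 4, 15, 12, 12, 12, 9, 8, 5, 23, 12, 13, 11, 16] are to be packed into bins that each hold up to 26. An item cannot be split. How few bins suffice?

Total = 23 + 20 + 16 + 15 + 13 + 12 + 12 + 12 + 12 + 11 + 9 + 8 + 5 + 4 = 172.
Lower bound: ⌈172/26⌉ = 7 bins.
A packing using 7 bins:
  bin 1: 23 = 23
  bin 2: 20 + 5 = 25
  bin 3: 16 + 9 = 25
  bin 4: 15 + 11 = 26
  bin 5: 13 + 12 = 25
  bin 6: 12 + 12 = 24
  bin 7: 12 + 8 + 4 = 24
This matches the lower bound, so 7 is optimal.

7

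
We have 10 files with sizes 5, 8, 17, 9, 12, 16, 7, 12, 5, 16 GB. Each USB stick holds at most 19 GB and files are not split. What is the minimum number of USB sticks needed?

Total = 17 + 16 + 16 + 12 + 12 + 9 + 8 + 7 + 5 + 5 = 107 GB.
Lower bound: ⌈107/19⌉ = 6 USB sticks.
A packing using 7 USB sticks:
  USB stick 1: 17 = 17
  USB stick 2: 16 = 16
  USB stick 3: 16 = 16
  USB stick 4: 12 + 7 = 19
  USB stick 5: 12 + 5 = 17
  USB stick 6: 9 + 8 = 17
  USB stick 7: 5 = 5
No arrangement into 6 USB sticks stays within capacity, so 7 is optimal.

7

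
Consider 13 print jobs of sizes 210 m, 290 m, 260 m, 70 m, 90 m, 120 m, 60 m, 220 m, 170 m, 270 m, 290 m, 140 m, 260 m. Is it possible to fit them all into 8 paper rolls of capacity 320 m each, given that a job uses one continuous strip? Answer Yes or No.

No

Total = 2450 m; ⌈2450/320⌉ = 8.
The bound of 8 does not rule out 8, but exhaustive search shows no assignment into 8 paper rolls of capacity 320 m exists — the minimum is 9.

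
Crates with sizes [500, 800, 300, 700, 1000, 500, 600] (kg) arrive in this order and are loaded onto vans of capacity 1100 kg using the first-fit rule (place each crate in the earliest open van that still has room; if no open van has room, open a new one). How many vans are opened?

  500 → van 1 (new)  [load 500/1100]
  800 → van 2 (new)  [load 800/1100]
  300 → van 1  [load 800/1100]
  700 → van 3 (new)  [load 700/1100]
  1000 → van 4 (new)  [load 1000/1100]
  500 → van 5 (new)  [load 500/1100]
  600 → van 5  [load 1100/1100]
5 vans opened.

5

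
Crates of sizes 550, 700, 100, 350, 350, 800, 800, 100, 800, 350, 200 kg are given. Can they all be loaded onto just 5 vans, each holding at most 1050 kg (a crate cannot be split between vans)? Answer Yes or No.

Total = 5100 kg; ⌈5100/1050⌉ = 5.
The bound of 5 does not rule out 5, but exhaustive search shows no assignment into 5 vans of capacity 1050 kg exists — the minimum is 6.

No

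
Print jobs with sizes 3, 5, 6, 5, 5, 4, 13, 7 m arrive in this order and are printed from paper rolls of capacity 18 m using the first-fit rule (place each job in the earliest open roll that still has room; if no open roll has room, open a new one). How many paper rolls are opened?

3

  3 → roll 1 (new)  [load 3/18]
  5 → roll 1  [load 8/18]
  6 → roll 1  [load 14/18]
  5 → roll 2 (new)  [load 5/18]
  5 → roll 2  [load 10/18]
  4 → roll 1  [load 18/18]
  13 → roll 3 (new)  [load 13/18]
  7 → roll 2  [load 17/18]
3 paper rolls opened.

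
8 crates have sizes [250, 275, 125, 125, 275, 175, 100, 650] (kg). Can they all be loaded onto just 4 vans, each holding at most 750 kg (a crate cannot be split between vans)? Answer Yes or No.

Yes

A valid assignment using 3 vans:
  van 1: 650 + 100 = 750
  van 2: 275 + 275 + 175 = 725
  van 3: 250 + 125 + 125 = 500
That uses only 3 ≤ 4, so 4 vans are enough.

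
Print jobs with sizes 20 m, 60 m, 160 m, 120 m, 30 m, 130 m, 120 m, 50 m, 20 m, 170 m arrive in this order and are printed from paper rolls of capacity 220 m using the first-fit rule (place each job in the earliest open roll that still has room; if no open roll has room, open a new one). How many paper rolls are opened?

  20 → roll 1 (new)  [load 20/220]
  60 → roll 1  [load 80/220]
  160 → roll 2 (new)  [load 160/220]
  120 → roll 1  [load 200/220]
  30 → roll 2  [load 190/220]
  130 → roll 3 (new)  [load 130/220]
  120 → roll 4 (new)  [load 120/220]
  50 → roll 3  [load 180/220]
  20 → roll 1  [load 220/220]
  170 → roll 5 (new)  [load 170/220]
5 paper rolls opened.

5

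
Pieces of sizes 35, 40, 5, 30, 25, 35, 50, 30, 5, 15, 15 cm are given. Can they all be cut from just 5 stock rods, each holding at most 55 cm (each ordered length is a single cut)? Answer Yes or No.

Total = 285 cm; ⌈285/55⌉ = 6.
At least 6 stock rods are required, but only 5 are allowed.

No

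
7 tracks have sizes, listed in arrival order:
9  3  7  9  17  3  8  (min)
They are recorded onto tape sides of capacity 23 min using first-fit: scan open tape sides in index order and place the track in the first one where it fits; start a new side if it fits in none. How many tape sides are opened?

3

  9 → side 1 (new)  [load 9/23]
  3 → side 1  [load 12/23]
  7 → side 1  [load 19/23]
  9 → side 2 (new)  [load 9/23]
  17 → side 3 (new)  [load 17/23]
  3 → side 1  [load 22/23]
  8 → side 2  [load 17/23]
3 tape sides opened.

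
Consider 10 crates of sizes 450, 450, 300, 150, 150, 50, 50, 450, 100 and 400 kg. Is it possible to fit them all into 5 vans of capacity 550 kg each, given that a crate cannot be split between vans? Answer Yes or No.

Yes

A valid assignment using 5 vans:
  van 1: 450 + 100 = 550
  van 2: 450 + 50 + 50 = 550
  van 3: 450 = 450
  van 4: 400 + 150 = 550
  van 5: 300 + 150 = 450
Every load is within 550 kg, so 5 vans suffice.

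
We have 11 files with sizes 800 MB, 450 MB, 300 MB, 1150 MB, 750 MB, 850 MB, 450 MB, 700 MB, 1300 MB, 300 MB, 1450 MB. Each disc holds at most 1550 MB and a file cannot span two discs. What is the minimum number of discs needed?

Total = 1450 + 1300 + 1150 + 850 + 800 + 750 + 700 + 450 + 450 + 300 + 300 = 8500 MB.
Lower bound: ⌈8500/1550⌉ = 6 discs.
A packing using 6 discs:
  disc 1: 1450 = 1450
  disc 2: 1300 = 1300
  disc 3: 1150 + 300 = 1450
  disc 4: 850 + 700 = 1550
  disc 5: 800 + 750 = 1550
  disc 6: 450 + 450 + 300 = 1200
This matches the lower bound, so 6 is optimal.

6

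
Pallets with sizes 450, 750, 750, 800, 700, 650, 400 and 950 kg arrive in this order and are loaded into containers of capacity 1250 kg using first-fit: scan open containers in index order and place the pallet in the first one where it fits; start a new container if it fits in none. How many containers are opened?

6

  450 → container 1 (new)  [load 450/1250]
  750 → container 1  [load 1200/1250]
  750 → container 2 (new)  [load 750/1250]
  800 → container 3 (new)  [load 800/1250]
  700 → container 4 (new)  [load 700/1250]
  650 → container 5 (new)  [load 650/1250]
  400 → container 2  [load 1150/1250]
  950 → container 6 (new)  [load 950/1250]
6 containers opened.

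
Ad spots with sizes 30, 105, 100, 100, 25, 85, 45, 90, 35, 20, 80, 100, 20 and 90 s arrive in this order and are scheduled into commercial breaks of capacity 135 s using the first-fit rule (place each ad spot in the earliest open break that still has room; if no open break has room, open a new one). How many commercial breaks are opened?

8

  30 → break 1 (new)  [load 30/135]
  105 → break 1  [load 135/135]
  100 → break 2 (new)  [load 100/135]
  100 → break 3 (new)  [load 100/135]
  25 → break 2  [load 125/135]
  85 → break 4 (new)  [load 85/135]
  45 → break 4  [load 130/135]
  90 → break 5 (new)  [load 90/135]
  35 → break 3  [load 135/135]
  20 → break 5  [load 110/135]
  80 → break 6 (new)  [load 80/135]
  100 → break 7 (new)  [load 100/135]
  20 → break 5  [load 130/135]
  90 → break 8 (new)  [load 90/135]
8 commercial breaks opened.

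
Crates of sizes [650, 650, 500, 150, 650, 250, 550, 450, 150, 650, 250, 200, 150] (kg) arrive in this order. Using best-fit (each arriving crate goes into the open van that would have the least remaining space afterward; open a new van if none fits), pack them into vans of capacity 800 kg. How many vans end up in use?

7

  650 → van 1 (new)  [load 650/800]
  650 → van 2 (new)  [load 650/800]
  500 → van 3 (new)  [load 500/800]
  150 → van 1  [load 800/800]
  650 → van 4 (new)  [load 650/800]
  250 → van 3  [load 750/800]
  550 → van 5 (new)  [load 550/800]
  450 → van 6 (new)  [load 450/800]
  150 → van 2  [load 800/800]
  650 → van 7 (new)  [load 650/800]
  250 → van 5  [load 800/800]
  200 → van 6  [load 650/800]
  150 → van 4  [load 800/800]
7 vans opened.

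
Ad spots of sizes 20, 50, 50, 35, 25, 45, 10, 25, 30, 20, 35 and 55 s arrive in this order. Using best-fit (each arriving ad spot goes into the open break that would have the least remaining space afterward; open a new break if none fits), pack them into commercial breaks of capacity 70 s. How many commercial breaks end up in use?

6

  20 → break 1 (new)  [load 20/70]
  50 → break 1  [load 70/70]
  50 → break 2 (new)  [load 50/70]
  35 → break 3 (new)  [load 35/70]
  25 → break 3  [load 60/70]
  45 → break 4 (new)  [load 45/70]
  10 → break 3  [load 70/70]
  25 → break 4  [load 70/70]
  30 → break 5 (new)  [load 30/70]
  20 → break 2  [load 70/70]
  35 → break 5  [load 65/70]
  55 → break 6 (new)  [load 55/70]
6 commercial breaks opened.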